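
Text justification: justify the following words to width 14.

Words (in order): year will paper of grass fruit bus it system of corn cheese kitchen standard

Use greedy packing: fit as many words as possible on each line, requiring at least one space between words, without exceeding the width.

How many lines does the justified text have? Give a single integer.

Answer: 6

Derivation:
Line 1: ['year', 'will'] (min_width=9, slack=5)
Line 2: ['paper', 'of', 'grass'] (min_width=14, slack=0)
Line 3: ['fruit', 'bus', 'it'] (min_width=12, slack=2)
Line 4: ['system', 'of', 'corn'] (min_width=14, slack=0)
Line 5: ['cheese', 'kitchen'] (min_width=14, slack=0)
Line 6: ['standard'] (min_width=8, slack=6)
Total lines: 6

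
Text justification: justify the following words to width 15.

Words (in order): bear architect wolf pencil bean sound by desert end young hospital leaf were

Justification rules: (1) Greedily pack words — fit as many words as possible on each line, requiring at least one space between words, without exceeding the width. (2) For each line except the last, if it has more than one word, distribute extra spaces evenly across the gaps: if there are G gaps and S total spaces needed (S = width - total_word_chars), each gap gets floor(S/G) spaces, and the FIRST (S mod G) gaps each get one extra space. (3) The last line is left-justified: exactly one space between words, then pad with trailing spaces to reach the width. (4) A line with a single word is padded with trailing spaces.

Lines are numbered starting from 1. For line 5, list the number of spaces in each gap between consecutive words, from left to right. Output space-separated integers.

Line 1: ['bear', 'architect'] (min_width=14, slack=1)
Line 2: ['wolf', 'pencil'] (min_width=11, slack=4)
Line 3: ['bean', 'sound', 'by'] (min_width=13, slack=2)
Line 4: ['desert', 'end'] (min_width=10, slack=5)
Line 5: ['young', 'hospital'] (min_width=14, slack=1)
Line 6: ['leaf', 'were'] (min_width=9, slack=6)

Answer: 2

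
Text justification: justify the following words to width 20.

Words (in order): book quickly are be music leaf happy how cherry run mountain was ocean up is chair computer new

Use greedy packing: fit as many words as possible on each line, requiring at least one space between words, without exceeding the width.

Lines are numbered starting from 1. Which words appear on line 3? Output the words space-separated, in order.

Line 1: ['book', 'quickly', 'are', 'be'] (min_width=19, slack=1)
Line 2: ['music', 'leaf', 'happy', 'how'] (min_width=20, slack=0)
Line 3: ['cherry', 'run', 'mountain'] (min_width=19, slack=1)
Line 4: ['was', 'ocean', 'up', 'is'] (min_width=15, slack=5)
Line 5: ['chair', 'computer', 'new'] (min_width=18, slack=2)

Answer: cherry run mountain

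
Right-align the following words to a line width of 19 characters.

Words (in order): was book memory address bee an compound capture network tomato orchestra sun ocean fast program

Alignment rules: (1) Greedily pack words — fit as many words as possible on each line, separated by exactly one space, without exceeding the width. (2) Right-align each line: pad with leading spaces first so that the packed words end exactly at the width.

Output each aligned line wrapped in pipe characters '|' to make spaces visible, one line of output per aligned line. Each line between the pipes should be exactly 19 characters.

Line 1: ['was', 'book', 'memory'] (min_width=15, slack=4)
Line 2: ['address', 'bee', 'an'] (min_width=14, slack=5)
Line 3: ['compound', 'capture'] (min_width=16, slack=3)
Line 4: ['network', 'tomato'] (min_width=14, slack=5)
Line 5: ['orchestra', 'sun', 'ocean'] (min_width=19, slack=0)
Line 6: ['fast', 'program'] (min_width=12, slack=7)

Answer: |    was book memory|
|     address bee an|
|   compound capture|
|     network tomato|
|orchestra sun ocean|
|       fast program|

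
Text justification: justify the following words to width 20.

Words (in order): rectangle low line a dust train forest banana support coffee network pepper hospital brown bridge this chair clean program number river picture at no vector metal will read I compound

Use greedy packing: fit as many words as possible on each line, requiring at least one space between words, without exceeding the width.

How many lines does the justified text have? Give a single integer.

Line 1: ['rectangle', 'low', 'line', 'a'] (min_width=20, slack=0)
Line 2: ['dust', 'train', 'forest'] (min_width=17, slack=3)
Line 3: ['banana', 'support'] (min_width=14, slack=6)
Line 4: ['coffee', 'network'] (min_width=14, slack=6)
Line 5: ['pepper', 'hospital'] (min_width=15, slack=5)
Line 6: ['brown', 'bridge', 'this'] (min_width=17, slack=3)
Line 7: ['chair', 'clean', 'program'] (min_width=19, slack=1)
Line 8: ['number', 'river', 'picture'] (min_width=20, slack=0)
Line 9: ['at', 'no', 'vector', 'metal'] (min_width=18, slack=2)
Line 10: ['will', 'read', 'I', 'compound'] (min_width=20, slack=0)
Total lines: 10

Answer: 10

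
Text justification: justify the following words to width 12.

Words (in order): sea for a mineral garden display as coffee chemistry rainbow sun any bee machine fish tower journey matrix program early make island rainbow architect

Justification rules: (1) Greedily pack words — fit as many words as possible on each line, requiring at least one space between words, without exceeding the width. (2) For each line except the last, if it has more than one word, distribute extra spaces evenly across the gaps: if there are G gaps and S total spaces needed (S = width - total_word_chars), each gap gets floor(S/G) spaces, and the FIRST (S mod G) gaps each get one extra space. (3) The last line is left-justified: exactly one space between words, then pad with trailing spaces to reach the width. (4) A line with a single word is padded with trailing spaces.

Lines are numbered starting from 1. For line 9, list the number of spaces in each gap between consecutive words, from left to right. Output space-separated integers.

Line 1: ['sea', 'for', 'a'] (min_width=9, slack=3)
Line 2: ['mineral'] (min_width=7, slack=5)
Line 3: ['garden'] (min_width=6, slack=6)
Line 4: ['display', 'as'] (min_width=10, slack=2)
Line 5: ['coffee'] (min_width=6, slack=6)
Line 6: ['chemistry'] (min_width=9, slack=3)
Line 7: ['rainbow', 'sun'] (min_width=11, slack=1)
Line 8: ['any', 'bee'] (min_width=7, slack=5)
Line 9: ['machine', 'fish'] (min_width=12, slack=0)
Line 10: ['tower'] (min_width=5, slack=7)
Line 11: ['journey'] (min_width=7, slack=5)
Line 12: ['matrix'] (min_width=6, slack=6)
Line 13: ['program'] (min_width=7, slack=5)
Line 14: ['early', 'make'] (min_width=10, slack=2)
Line 15: ['island'] (min_width=6, slack=6)
Line 16: ['rainbow'] (min_width=7, slack=5)
Line 17: ['architect'] (min_width=9, slack=3)

Answer: 1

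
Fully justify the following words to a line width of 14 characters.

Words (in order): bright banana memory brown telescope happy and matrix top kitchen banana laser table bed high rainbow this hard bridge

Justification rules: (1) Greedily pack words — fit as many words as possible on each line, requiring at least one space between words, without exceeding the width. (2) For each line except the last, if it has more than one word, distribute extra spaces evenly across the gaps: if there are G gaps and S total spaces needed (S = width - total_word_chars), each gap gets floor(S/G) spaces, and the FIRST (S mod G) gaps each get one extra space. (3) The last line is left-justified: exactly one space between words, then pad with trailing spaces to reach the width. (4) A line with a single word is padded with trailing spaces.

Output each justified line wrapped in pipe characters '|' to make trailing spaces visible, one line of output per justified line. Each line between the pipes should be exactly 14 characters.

Answer: |bright  banana|
|memory   brown|
|telescope     |
|happy      and|
|matrix     top|
|kitchen banana|
|laser    table|
|bed       high|
|rainbow   this|
|hard bridge   |

Derivation:
Line 1: ['bright', 'banana'] (min_width=13, slack=1)
Line 2: ['memory', 'brown'] (min_width=12, slack=2)
Line 3: ['telescope'] (min_width=9, slack=5)
Line 4: ['happy', 'and'] (min_width=9, slack=5)
Line 5: ['matrix', 'top'] (min_width=10, slack=4)
Line 6: ['kitchen', 'banana'] (min_width=14, slack=0)
Line 7: ['laser', 'table'] (min_width=11, slack=3)
Line 8: ['bed', 'high'] (min_width=8, slack=6)
Line 9: ['rainbow', 'this'] (min_width=12, slack=2)
Line 10: ['hard', 'bridge'] (min_width=11, slack=3)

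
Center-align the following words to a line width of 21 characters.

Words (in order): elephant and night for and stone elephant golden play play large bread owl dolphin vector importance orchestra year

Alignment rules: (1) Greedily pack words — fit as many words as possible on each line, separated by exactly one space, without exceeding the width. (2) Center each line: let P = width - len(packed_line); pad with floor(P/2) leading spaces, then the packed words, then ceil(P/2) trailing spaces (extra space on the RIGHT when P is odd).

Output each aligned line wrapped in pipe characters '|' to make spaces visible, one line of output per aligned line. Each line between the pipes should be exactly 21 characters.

Line 1: ['elephant', 'and', 'night'] (min_width=18, slack=3)
Line 2: ['for', 'and', 'stone'] (min_width=13, slack=8)
Line 3: ['elephant', 'golden', 'play'] (min_width=20, slack=1)
Line 4: ['play', 'large', 'bread', 'owl'] (min_width=20, slack=1)
Line 5: ['dolphin', 'vector'] (min_width=14, slack=7)
Line 6: ['importance', 'orchestra'] (min_width=20, slack=1)
Line 7: ['year'] (min_width=4, slack=17)

Answer: | elephant and night  |
|    for and stone    |
|elephant golden play |
|play large bread owl |
|   dolphin vector    |
|importance orchestra |
|        year         |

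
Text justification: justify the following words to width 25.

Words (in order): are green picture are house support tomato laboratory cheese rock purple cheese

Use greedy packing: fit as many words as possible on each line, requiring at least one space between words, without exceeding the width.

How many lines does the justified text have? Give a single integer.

Answer: 4

Derivation:
Line 1: ['are', 'green', 'picture', 'are'] (min_width=21, slack=4)
Line 2: ['house', 'support', 'tomato'] (min_width=20, slack=5)
Line 3: ['laboratory', 'cheese', 'rock'] (min_width=22, slack=3)
Line 4: ['purple', 'cheese'] (min_width=13, slack=12)
Total lines: 4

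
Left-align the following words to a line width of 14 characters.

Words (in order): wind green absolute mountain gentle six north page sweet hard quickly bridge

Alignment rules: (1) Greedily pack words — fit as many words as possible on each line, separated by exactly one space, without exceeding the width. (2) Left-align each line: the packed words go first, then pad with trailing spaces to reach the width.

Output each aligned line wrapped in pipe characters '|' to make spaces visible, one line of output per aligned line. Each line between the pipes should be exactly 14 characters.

Line 1: ['wind', 'green'] (min_width=10, slack=4)
Line 2: ['absolute'] (min_width=8, slack=6)
Line 3: ['mountain'] (min_width=8, slack=6)
Line 4: ['gentle', 'six'] (min_width=10, slack=4)
Line 5: ['north', 'page'] (min_width=10, slack=4)
Line 6: ['sweet', 'hard'] (min_width=10, slack=4)
Line 7: ['quickly', 'bridge'] (min_width=14, slack=0)

Answer: |wind green    |
|absolute      |
|mountain      |
|gentle six    |
|north page    |
|sweet hard    |
|quickly bridge|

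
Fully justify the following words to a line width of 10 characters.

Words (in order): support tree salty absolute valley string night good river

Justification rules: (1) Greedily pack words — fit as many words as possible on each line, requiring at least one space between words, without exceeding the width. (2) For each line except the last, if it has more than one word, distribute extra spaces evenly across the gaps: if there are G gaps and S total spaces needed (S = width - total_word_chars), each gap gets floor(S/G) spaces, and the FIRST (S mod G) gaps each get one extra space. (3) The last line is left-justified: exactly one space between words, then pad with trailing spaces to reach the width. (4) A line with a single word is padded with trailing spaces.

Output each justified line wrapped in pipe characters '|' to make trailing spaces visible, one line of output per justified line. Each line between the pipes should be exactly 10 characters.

Line 1: ['support'] (min_width=7, slack=3)
Line 2: ['tree', 'salty'] (min_width=10, slack=0)
Line 3: ['absolute'] (min_width=8, slack=2)
Line 4: ['valley'] (min_width=6, slack=4)
Line 5: ['string'] (min_width=6, slack=4)
Line 6: ['night', 'good'] (min_width=10, slack=0)
Line 7: ['river'] (min_width=5, slack=5)

Answer: |support   |
|tree salty|
|absolute  |
|valley    |
|string    |
|night good|
|river     |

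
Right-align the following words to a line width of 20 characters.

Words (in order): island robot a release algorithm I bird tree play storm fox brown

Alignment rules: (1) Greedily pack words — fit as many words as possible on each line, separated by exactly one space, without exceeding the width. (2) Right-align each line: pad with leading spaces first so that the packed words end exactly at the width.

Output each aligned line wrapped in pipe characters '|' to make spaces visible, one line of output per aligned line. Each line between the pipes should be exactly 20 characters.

Answer: |      island robot a|
| release algorithm I|
|bird tree play storm|
|           fox brown|

Derivation:
Line 1: ['island', 'robot', 'a'] (min_width=14, slack=6)
Line 2: ['release', 'algorithm', 'I'] (min_width=19, slack=1)
Line 3: ['bird', 'tree', 'play', 'storm'] (min_width=20, slack=0)
Line 4: ['fox', 'brown'] (min_width=9, slack=11)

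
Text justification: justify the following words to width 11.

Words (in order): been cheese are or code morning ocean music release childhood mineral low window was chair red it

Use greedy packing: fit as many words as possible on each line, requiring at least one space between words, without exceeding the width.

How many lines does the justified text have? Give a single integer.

Answer: 10

Derivation:
Line 1: ['been', 'cheese'] (min_width=11, slack=0)
Line 2: ['are', 'or', 'code'] (min_width=11, slack=0)
Line 3: ['morning'] (min_width=7, slack=4)
Line 4: ['ocean', 'music'] (min_width=11, slack=0)
Line 5: ['release'] (min_width=7, slack=4)
Line 6: ['childhood'] (min_width=9, slack=2)
Line 7: ['mineral', 'low'] (min_width=11, slack=0)
Line 8: ['window', 'was'] (min_width=10, slack=1)
Line 9: ['chair', 'red'] (min_width=9, slack=2)
Line 10: ['it'] (min_width=2, slack=9)
Total lines: 10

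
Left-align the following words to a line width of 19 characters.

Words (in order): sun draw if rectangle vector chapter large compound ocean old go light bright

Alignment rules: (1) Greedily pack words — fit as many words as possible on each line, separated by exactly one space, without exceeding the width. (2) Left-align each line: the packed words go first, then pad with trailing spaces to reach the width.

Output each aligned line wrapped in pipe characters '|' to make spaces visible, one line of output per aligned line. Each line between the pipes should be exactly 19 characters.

Line 1: ['sun', 'draw', 'if'] (min_width=11, slack=8)
Line 2: ['rectangle', 'vector'] (min_width=16, slack=3)
Line 3: ['chapter', 'large'] (min_width=13, slack=6)
Line 4: ['compound', 'ocean', 'old'] (min_width=18, slack=1)
Line 5: ['go', 'light', 'bright'] (min_width=15, slack=4)

Answer: |sun draw if        |
|rectangle vector   |
|chapter large      |
|compound ocean old |
|go light bright    |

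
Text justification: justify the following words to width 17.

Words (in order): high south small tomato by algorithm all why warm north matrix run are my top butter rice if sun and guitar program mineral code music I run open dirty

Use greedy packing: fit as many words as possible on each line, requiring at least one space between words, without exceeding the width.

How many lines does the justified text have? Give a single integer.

Answer: 10

Derivation:
Line 1: ['high', 'south', 'small'] (min_width=16, slack=1)
Line 2: ['tomato', 'by'] (min_width=9, slack=8)
Line 3: ['algorithm', 'all', 'why'] (min_width=17, slack=0)
Line 4: ['warm', 'north', 'matrix'] (min_width=17, slack=0)
Line 5: ['run', 'are', 'my', 'top'] (min_width=14, slack=3)
Line 6: ['butter', 'rice', 'if'] (min_width=14, slack=3)
Line 7: ['sun', 'and', 'guitar'] (min_width=14, slack=3)
Line 8: ['program', 'mineral'] (min_width=15, slack=2)
Line 9: ['code', 'music', 'I', 'run'] (min_width=16, slack=1)
Line 10: ['open', 'dirty'] (min_width=10, slack=7)
Total lines: 10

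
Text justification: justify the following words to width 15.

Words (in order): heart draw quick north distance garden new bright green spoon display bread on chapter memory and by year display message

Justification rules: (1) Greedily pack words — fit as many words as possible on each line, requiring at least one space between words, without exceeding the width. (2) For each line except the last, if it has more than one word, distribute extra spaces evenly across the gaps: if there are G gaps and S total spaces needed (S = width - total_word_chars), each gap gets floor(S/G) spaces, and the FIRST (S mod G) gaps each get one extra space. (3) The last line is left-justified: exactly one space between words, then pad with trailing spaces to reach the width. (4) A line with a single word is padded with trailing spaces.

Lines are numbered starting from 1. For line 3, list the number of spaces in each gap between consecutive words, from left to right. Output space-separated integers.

Answer: 1

Derivation:
Line 1: ['heart', 'draw'] (min_width=10, slack=5)
Line 2: ['quick', 'north'] (min_width=11, slack=4)
Line 3: ['distance', 'garden'] (min_width=15, slack=0)
Line 4: ['new', 'bright'] (min_width=10, slack=5)
Line 5: ['green', 'spoon'] (min_width=11, slack=4)
Line 6: ['display', 'bread'] (min_width=13, slack=2)
Line 7: ['on', 'chapter'] (min_width=10, slack=5)
Line 8: ['memory', 'and', 'by'] (min_width=13, slack=2)
Line 9: ['year', 'display'] (min_width=12, slack=3)
Line 10: ['message'] (min_width=7, slack=8)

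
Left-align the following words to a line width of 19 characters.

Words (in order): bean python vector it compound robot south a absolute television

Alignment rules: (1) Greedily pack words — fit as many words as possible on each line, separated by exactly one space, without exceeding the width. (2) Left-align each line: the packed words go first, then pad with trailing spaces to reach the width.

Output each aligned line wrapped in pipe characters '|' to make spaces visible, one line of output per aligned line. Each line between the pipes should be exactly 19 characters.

Line 1: ['bean', 'python', 'vector'] (min_width=18, slack=1)
Line 2: ['it', 'compound', 'robot'] (min_width=17, slack=2)
Line 3: ['south', 'a', 'absolute'] (min_width=16, slack=3)
Line 4: ['television'] (min_width=10, slack=9)

Answer: |bean python vector |
|it compound robot  |
|south a absolute   |
|television         |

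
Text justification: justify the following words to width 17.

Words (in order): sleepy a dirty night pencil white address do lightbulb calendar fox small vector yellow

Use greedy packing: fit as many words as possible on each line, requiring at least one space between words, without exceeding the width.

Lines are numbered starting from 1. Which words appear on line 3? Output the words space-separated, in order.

Answer: white address do

Derivation:
Line 1: ['sleepy', 'a', 'dirty'] (min_width=14, slack=3)
Line 2: ['night', 'pencil'] (min_width=12, slack=5)
Line 3: ['white', 'address', 'do'] (min_width=16, slack=1)
Line 4: ['lightbulb'] (min_width=9, slack=8)
Line 5: ['calendar', 'fox'] (min_width=12, slack=5)
Line 6: ['small', 'vector'] (min_width=12, slack=5)
Line 7: ['yellow'] (min_width=6, slack=11)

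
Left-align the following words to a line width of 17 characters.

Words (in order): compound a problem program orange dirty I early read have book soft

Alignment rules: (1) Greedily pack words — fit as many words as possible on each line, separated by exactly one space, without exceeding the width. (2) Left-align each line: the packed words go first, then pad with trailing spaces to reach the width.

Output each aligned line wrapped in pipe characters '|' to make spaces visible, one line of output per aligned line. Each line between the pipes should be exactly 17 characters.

Answer: |compound a       |
|problem program  |
|orange dirty I   |
|early read have  |
|book soft        |

Derivation:
Line 1: ['compound', 'a'] (min_width=10, slack=7)
Line 2: ['problem', 'program'] (min_width=15, slack=2)
Line 3: ['orange', 'dirty', 'I'] (min_width=14, slack=3)
Line 4: ['early', 'read', 'have'] (min_width=15, slack=2)
Line 5: ['book', 'soft'] (min_width=9, slack=8)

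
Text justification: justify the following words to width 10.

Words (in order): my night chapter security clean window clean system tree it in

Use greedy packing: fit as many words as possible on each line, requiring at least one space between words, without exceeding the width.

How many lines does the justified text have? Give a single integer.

Answer: 8

Derivation:
Line 1: ['my', 'night'] (min_width=8, slack=2)
Line 2: ['chapter'] (min_width=7, slack=3)
Line 3: ['security'] (min_width=8, slack=2)
Line 4: ['clean'] (min_width=5, slack=5)
Line 5: ['window'] (min_width=6, slack=4)
Line 6: ['clean'] (min_width=5, slack=5)
Line 7: ['system'] (min_width=6, slack=4)
Line 8: ['tree', 'it', 'in'] (min_width=10, slack=0)
Total lines: 8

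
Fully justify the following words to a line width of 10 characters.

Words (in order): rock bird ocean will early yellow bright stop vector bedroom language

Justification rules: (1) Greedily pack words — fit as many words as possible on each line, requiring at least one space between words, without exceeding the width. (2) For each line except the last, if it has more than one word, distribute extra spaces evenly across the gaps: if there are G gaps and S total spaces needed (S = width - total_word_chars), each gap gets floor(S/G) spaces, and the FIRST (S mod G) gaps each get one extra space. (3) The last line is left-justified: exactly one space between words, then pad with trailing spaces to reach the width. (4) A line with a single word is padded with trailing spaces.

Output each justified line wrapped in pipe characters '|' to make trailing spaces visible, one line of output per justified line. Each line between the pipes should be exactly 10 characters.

Answer: |rock  bird|
|ocean will|
|early     |
|yellow    |
|bright    |
|stop      |
|vector    |
|bedroom   |
|language  |

Derivation:
Line 1: ['rock', 'bird'] (min_width=9, slack=1)
Line 2: ['ocean', 'will'] (min_width=10, slack=0)
Line 3: ['early'] (min_width=5, slack=5)
Line 4: ['yellow'] (min_width=6, slack=4)
Line 5: ['bright'] (min_width=6, slack=4)
Line 6: ['stop'] (min_width=4, slack=6)
Line 7: ['vector'] (min_width=6, slack=4)
Line 8: ['bedroom'] (min_width=7, slack=3)
Line 9: ['language'] (min_width=8, slack=2)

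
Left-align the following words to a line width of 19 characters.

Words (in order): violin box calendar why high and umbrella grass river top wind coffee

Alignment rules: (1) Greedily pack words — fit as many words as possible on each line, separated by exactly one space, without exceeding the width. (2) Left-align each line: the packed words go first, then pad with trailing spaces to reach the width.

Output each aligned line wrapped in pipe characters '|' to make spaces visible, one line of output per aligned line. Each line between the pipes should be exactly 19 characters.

Line 1: ['violin', 'box', 'calendar'] (min_width=19, slack=0)
Line 2: ['why', 'high', 'and'] (min_width=12, slack=7)
Line 3: ['umbrella', 'grass'] (min_width=14, slack=5)
Line 4: ['river', 'top', 'wind'] (min_width=14, slack=5)
Line 5: ['coffee'] (min_width=6, slack=13)

Answer: |violin box calendar|
|why high and       |
|umbrella grass     |
|river top wind     |
|coffee             |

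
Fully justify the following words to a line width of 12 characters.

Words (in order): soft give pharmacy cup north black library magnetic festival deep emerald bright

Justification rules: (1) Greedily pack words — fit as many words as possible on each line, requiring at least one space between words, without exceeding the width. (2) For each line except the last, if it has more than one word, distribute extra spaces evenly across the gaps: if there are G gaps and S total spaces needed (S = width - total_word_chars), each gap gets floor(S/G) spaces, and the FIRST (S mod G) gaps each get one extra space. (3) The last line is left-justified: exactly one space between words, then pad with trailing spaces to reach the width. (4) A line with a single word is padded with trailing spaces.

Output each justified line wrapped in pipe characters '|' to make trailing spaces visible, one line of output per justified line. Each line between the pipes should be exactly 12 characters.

Answer: |soft    give|
|pharmacy cup|
|north  black|
|library     |
|magnetic    |
|festival    |
|deep emerald|
|bright      |

Derivation:
Line 1: ['soft', 'give'] (min_width=9, slack=3)
Line 2: ['pharmacy', 'cup'] (min_width=12, slack=0)
Line 3: ['north', 'black'] (min_width=11, slack=1)
Line 4: ['library'] (min_width=7, slack=5)
Line 5: ['magnetic'] (min_width=8, slack=4)
Line 6: ['festival'] (min_width=8, slack=4)
Line 7: ['deep', 'emerald'] (min_width=12, slack=0)
Line 8: ['bright'] (min_width=6, slack=6)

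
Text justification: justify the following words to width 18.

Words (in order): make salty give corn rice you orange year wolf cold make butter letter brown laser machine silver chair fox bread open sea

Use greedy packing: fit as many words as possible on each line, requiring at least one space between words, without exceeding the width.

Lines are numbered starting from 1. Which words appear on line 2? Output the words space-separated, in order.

Line 1: ['make', 'salty', 'give'] (min_width=15, slack=3)
Line 2: ['corn', 'rice', 'you'] (min_width=13, slack=5)
Line 3: ['orange', 'year', 'wolf'] (min_width=16, slack=2)
Line 4: ['cold', 'make', 'butter'] (min_width=16, slack=2)
Line 5: ['letter', 'brown', 'laser'] (min_width=18, slack=0)
Line 6: ['machine', 'silver'] (min_width=14, slack=4)
Line 7: ['chair', 'fox', 'bread'] (min_width=15, slack=3)
Line 8: ['open', 'sea'] (min_width=8, slack=10)

Answer: corn rice you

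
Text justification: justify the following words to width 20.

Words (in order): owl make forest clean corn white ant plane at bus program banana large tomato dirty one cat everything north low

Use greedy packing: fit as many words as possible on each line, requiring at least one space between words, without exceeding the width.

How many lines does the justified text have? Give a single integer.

Answer: 6

Derivation:
Line 1: ['owl', 'make', 'forest'] (min_width=15, slack=5)
Line 2: ['clean', 'corn', 'white', 'ant'] (min_width=20, slack=0)
Line 3: ['plane', 'at', 'bus', 'program'] (min_width=20, slack=0)
Line 4: ['banana', 'large', 'tomato'] (min_width=19, slack=1)
Line 5: ['dirty', 'one', 'cat'] (min_width=13, slack=7)
Line 6: ['everything', 'north', 'low'] (min_width=20, slack=0)
Total lines: 6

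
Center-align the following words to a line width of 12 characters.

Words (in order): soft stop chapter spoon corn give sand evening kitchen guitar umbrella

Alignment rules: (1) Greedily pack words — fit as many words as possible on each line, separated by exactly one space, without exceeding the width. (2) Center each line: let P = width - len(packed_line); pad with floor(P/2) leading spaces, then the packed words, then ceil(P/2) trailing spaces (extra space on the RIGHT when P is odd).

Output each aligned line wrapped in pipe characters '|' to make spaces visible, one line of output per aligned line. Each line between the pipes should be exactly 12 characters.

Line 1: ['soft', 'stop'] (min_width=9, slack=3)
Line 2: ['chapter'] (min_width=7, slack=5)
Line 3: ['spoon', 'corn'] (min_width=10, slack=2)
Line 4: ['give', 'sand'] (min_width=9, slack=3)
Line 5: ['evening'] (min_width=7, slack=5)
Line 6: ['kitchen'] (min_width=7, slack=5)
Line 7: ['guitar'] (min_width=6, slack=6)
Line 8: ['umbrella'] (min_width=8, slack=4)

Answer: | soft stop  |
|  chapter   |
| spoon corn |
| give sand  |
|  evening   |
|  kitchen   |
|   guitar   |
|  umbrella  |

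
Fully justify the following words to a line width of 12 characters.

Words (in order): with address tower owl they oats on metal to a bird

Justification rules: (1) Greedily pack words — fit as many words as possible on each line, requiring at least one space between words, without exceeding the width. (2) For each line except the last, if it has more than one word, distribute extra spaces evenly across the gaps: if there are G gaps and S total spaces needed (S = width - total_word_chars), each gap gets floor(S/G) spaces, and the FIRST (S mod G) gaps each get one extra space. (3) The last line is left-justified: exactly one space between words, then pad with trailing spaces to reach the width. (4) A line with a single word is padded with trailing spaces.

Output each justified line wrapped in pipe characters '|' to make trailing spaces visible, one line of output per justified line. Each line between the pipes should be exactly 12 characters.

Line 1: ['with', 'address'] (min_width=12, slack=0)
Line 2: ['tower', 'owl'] (min_width=9, slack=3)
Line 3: ['they', 'oats', 'on'] (min_width=12, slack=0)
Line 4: ['metal', 'to', 'a'] (min_width=10, slack=2)
Line 5: ['bird'] (min_width=4, slack=8)

Answer: |with address|
|tower    owl|
|they oats on|
|metal  to  a|
|bird        |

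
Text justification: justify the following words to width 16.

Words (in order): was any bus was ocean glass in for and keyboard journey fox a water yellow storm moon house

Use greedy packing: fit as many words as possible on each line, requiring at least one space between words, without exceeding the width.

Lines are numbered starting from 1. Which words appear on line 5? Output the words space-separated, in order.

Line 1: ['was', 'any', 'bus', 'was'] (min_width=15, slack=1)
Line 2: ['ocean', 'glass', 'in'] (min_width=14, slack=2)
Line 3: ['for', 'and', 'keyboard'] (min_width=16, slack=0)
Line 4: ['journey', 'fox', 'a'] (min_width=13, slack=3)
Line 5: ['water', 'yellow'] (min_width=12, slack=4)
Line 6: ['storm', 'moon', 'house'] (min_width=16, slack=0)

Answer: water yellow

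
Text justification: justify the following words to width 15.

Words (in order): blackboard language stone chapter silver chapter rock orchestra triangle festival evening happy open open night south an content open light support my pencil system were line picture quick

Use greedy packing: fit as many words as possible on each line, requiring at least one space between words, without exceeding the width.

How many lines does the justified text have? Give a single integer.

Answer: 16

Derivation:
Line 1: ['blackboard'] (min_width=10, slack=5)
Line 2: ['language', 'stone'] (min_width=14, slack=1)
Line 3: ['chapter', 'silver'] (min_width=14, slack=1)
Line 4: ['chapter', 'rock'] (min_width=12, slack=3)
Line 5: ['orchestra'] (min_width=9, slack=6)
Line 6: ['triangle'] (min_width=8, slack=7)
Line 7: ['festival'] (min_width=8, slack=7)
Line 8: ['evening', 'happy'] (min_width=13, slack=2)
Line 9: ['open', 'open', 'night'] (min_width=15, slack=0)
Line 10: ['south', 'an'] (min_width=8, slack=7)
Line 11: ['content', 'open'] (min_width=12, slack=3)
Line 12: ['light', 'support'] (min_width=13, slack=2)
Line 13: ['my', 'pencil'] (min_width=9, slack=6)
Line 14: ['system', 'were'] (min_width=11, slack=4)
Line 15: ['line', 'picture'] (min_width=12, slack=3)
Line 16: ['quick'] (min_width=5, slack=10)
Total lines: 16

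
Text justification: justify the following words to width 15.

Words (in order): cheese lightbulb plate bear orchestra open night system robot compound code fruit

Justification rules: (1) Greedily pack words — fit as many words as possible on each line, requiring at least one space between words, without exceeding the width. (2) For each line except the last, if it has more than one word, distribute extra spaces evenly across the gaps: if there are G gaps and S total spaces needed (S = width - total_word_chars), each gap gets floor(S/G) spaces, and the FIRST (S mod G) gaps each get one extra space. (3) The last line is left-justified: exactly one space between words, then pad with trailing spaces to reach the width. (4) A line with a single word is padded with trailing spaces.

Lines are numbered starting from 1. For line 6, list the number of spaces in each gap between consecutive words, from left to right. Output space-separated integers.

Answer: 3

Derivation:
Line 1: ['cheese'] (min_width=6, slack=9)
Line 2: ['lightbulb', 'plate'] (min_width=15, slack=0)
Line 3: ['bear', 'orchestra'] (min_width=14, slack=1)
Line 4: ['open', 'night'] (min_width=10, slack=5)
Line 5: ['system', 'robot'] (min_width=12, slack=3)
Line 6: ['compound', 'code'] (min_width=13, slack=2)
Line 7: ['fruit'] (min_width=5, slack=10)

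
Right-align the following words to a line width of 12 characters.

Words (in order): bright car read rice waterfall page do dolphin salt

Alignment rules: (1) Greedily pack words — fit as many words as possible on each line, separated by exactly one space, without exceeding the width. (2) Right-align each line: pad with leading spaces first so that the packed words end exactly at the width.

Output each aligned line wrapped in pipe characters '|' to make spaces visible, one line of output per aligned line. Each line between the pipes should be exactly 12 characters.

Answer: |  bright car|
|   read rice|
|   waterfall|
|     page do|
|dolphin salt|

Derivation:
Line 1: ['bright', 'car'] (min_width=10, slack=2)
Line 2: ['read', 'rice'] (min_width=9, slack=3)
Line 3: ['waterfall'] (min_width=9, slack=3)
Line 4: ['page', 'do'] (min_width=7, slack=5)
Line 5: ['dolphin', 'salt'] (min_width=12, slack=0)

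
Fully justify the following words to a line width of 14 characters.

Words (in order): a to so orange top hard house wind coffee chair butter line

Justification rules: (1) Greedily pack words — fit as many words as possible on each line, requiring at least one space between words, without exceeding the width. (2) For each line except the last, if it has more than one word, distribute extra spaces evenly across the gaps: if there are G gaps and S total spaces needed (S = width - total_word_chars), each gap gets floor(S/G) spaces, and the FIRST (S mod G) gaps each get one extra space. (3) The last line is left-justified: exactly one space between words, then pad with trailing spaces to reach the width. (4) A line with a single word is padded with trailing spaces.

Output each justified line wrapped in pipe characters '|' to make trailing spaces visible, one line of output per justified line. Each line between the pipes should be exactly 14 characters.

Line 1: ['a', 'to', 'so', 'orange'] (min_width=14, slack=0)
Line 2: ['top', 'hard', 'house'] (min_width=14, slack=0)
Line 3: ['wind', 'coffee'] (min_width=11, slack=3)
Line 4: ['chair', 'butter'] (min_width=12, slack=2)
Line 5: ['line'] (min_width=4, slack=10)

Answer: |a to so orange|
|top hard house|
|wind    coffee|
|chair   butter|
|line          |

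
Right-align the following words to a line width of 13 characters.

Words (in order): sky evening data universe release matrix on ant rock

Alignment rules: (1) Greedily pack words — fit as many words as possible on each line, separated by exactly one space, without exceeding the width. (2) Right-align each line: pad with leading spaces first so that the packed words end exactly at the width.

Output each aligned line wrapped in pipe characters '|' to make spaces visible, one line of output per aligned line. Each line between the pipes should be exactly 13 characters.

Line 1: ['sky', 'evening'] (min_width=11, slack=2)
Line 2: ['data', 'universe'] (min_width=13, slack=0)
Line 3: ['release'] (min_width=7, slack=6)
Line 4: ['matrix', 'on', 'ant'] (min_width=13, slack=0)
Line 5: ['rock'] (min_width=4, slack=9)

Answer: |  sky evening|
|data universe|
|      release|
|matrix on ant|
|         rock|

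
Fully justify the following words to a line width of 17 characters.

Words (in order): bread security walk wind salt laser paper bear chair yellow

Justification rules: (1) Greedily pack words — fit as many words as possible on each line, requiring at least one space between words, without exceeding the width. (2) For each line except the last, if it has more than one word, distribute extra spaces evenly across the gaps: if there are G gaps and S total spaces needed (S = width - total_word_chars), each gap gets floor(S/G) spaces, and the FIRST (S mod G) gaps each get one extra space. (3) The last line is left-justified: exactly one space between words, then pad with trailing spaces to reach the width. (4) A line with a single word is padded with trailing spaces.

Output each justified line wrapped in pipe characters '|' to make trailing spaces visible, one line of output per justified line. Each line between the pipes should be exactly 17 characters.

Answer: |bread    security|
|walk   wind  salt|
|laser  paper bear|
|chair yellow     |

Derivation:
Line 1: ['bread', 'security'] (min_width=14, slack=3)
Line 2: ['walk', 'wind', 'salt'] (min_width=14, slack=3)
Line 3: ['laser', 'paper', 'bear'] (min_width=16, slack=1)
Line 4: ['chair', 'yellow'] (min_width=12, slack=5)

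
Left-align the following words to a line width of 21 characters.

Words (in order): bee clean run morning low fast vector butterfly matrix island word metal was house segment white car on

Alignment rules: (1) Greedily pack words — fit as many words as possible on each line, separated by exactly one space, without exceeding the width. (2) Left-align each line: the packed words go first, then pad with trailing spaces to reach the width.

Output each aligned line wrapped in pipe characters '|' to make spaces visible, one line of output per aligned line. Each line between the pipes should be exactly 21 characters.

Line 1: ['bee', 'clean', 'run', 'morning'] (min_width=21, slack=0)
Line 2: ['low', 'fast', 'vector'] (min_width=15, slack=6)
Line 3: ['butterfly', 'matrix'] (min_width=16, slack=5)
Line 4: ['island', 'word', 'metal', 'was'] (min_width=21, slack=0)
Line 5: ['house', 'segment', 'white'] (min_width=19, slack=2)
Line 6: ['car', 'on'] (min_width=6, slack=15)

Answer: |bee clean run morning|
|low fast vector      |
|butterfly matrix     |
|island word metal was|
|house segment white  |
|car on               |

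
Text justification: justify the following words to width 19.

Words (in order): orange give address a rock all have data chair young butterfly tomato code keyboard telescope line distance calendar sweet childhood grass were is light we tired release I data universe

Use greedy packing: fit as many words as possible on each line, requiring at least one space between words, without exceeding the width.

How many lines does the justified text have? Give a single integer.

Line 1: ['orange', 'give', 'address'] (min_width=19, slack=0)
Line 2: ['a', 'rock', 'all', 'have'] (min_width=15, slack=4)
Line 3: ['data', 'chair', 'young'] (min_width=16, slack=3)
Line 4: ['butterfly', 'tomato'] (min_width=16, slack=3)
Line 5: ['code', 'keyboard'] (min_width=13, slack=6)
Line 6: ['telescope', 'line'] (min_width=14, slack=5)
Line 7: ['distance', 'calendar'] (min_width=17, slack=2)
Line 8: ['sweet', 'childhood'] (min_width=15, slack=4)
Line 9: ['grass', 'were', 'is', 'light'] (min_width=19, slack=0)
Line 10: ['we', 'tired', 'release', 'I'] (min_width=18, slack=1)
Line 11: ['data', 'universe'] (min_width=13, slack=6)
Total lines: 11

Answer: 11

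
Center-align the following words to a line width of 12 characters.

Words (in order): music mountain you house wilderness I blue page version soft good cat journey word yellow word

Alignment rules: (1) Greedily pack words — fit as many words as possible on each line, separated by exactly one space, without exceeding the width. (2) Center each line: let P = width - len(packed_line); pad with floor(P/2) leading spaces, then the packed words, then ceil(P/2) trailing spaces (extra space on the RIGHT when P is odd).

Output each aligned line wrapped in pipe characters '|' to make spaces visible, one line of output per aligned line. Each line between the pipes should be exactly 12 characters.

Line 1: ['music'] (min_width=5, slack=7)
Line 2: ['mountain', 'you'] (min_width=12, slack=0)
Line 3: ['house'] (min_width=5, slack=7)
Line 4: ['wilderness', 'I'] (min_width=12, slack=0)
Line 5: ['blue', 'page'] (min_width=9, slack=3)
Line 6: ['version', 'soft'] (min_width=12, slack=0)
Line 7: ['good', 'cat'] (min_width=8, slack=4)
Line 8: ['journey', 'word'] (min_width=12, slack=0)
Line 9: ['yellow', 'word'] (min_width=11, slack=1)

Answer: |   music    |
|mountain you|
|   house    |
|wilderness I|
| blue page  |
|version soft|
|  good cat  |
|journey word|
|yellow word |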